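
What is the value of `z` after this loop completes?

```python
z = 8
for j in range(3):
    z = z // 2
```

Halve 3 times: 8 // 2^3 = 1
`z` takes the values: 8 → 4 → 2 → 1

Answer: 1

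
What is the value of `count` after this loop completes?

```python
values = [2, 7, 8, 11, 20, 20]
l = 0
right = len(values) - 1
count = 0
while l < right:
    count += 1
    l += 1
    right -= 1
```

Iterations until pointers meet (list length 6)
`count` takes the values: 0 → 1 → 2 → 3

Answer: 3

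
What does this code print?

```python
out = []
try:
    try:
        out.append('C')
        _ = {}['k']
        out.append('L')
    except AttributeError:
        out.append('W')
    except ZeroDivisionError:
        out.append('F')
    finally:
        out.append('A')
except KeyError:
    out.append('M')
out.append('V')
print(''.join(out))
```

Execution trace: 'C' (try body) → 'A' (finally) → 'M' (outer except KeyError) → 'V' (after the try/except). Output: CAMV

Answer: CAMV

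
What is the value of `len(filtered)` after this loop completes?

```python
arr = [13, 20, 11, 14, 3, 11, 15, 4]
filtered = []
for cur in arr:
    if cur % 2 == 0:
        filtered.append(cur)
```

Count even numbers in [13, 20, 11, 14, 3, 11, 15, 4]
`filtered` takes the values: [] → [20] → [20, 14] → [20, 14, 4]
So `len(filtered)` = 3

Answer: 3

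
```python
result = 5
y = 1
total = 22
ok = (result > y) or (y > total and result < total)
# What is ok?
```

Trace:
`result = 5` → result = 5
`y = 1` → y = 1
`total = 22` → total = 22
`ok = (result > y) or (y > total and result < total)` → ok = True
So ok = True

Answer: True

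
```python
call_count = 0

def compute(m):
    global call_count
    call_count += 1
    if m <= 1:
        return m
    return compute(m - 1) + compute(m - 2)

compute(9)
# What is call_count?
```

Calls(m) = 1 + Calls(m-1) + Calls(m-2); Calls(0)=Calls(1)=1. For m=9 this gives 109.

Answer: 109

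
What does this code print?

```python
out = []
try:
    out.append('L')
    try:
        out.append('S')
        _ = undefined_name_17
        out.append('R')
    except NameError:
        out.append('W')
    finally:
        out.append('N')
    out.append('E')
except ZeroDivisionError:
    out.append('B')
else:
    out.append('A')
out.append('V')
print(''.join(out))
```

Execution trace: 'L' (try body) → 'S' (inner try body) → 'W' (inner except NameError) → 'N' (inner finally) → 'E' (try body, no exception) → 'A' (else) → 'V' (after the try/except). Output: LSWNEAV

Answer: LSWNEAV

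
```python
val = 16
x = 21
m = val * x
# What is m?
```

Trace:
`val = 16` → val = 16
`x = 21` → x = 21
`m = val * x` → m = 336
So m = 336

Answer: 336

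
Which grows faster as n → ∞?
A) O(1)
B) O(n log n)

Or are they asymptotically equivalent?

O(1) vs O(n log n): Higher order terms dominate.

Answer: B) O(n log n) grows faster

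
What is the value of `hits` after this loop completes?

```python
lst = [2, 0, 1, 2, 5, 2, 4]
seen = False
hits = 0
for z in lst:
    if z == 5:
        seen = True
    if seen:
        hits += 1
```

Count elements after first 5 in [2, 0, 1, 2, 5, 2, 4]
`hits` takes the values: 0 → 1 → 2 → 3

Answer: 3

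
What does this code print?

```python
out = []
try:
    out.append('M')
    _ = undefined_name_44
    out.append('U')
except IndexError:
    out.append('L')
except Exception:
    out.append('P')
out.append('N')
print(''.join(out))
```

Execution trace: 'M' (try body) → 'P' (except Exception) → 'N' (after the try/except). Output: MPN

Answer: MPN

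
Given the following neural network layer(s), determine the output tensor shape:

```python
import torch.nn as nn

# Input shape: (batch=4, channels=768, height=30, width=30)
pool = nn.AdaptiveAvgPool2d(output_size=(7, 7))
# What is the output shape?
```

Input: (4, 768, 30, 30) -> Output: (4, 768, 7, 7)

Answer: (4, 768, 7, 7)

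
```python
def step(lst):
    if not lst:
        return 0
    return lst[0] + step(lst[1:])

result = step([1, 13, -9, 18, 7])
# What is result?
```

1 + 13 + (-9) + 18 + 7 + 0 = 30

Answer: 30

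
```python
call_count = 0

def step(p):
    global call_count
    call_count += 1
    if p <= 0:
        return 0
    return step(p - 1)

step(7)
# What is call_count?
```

Linear recursion stepping by 1: 8 calls from p=7 down to ≤0.

Answer: 8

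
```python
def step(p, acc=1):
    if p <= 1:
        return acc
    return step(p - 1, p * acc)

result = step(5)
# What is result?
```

Accumulator trace (n, acc): (5, 1) -> (4, 5) -> (3, 20) -> (2, 60) -> (1, 120) -> return 120

Answer: 120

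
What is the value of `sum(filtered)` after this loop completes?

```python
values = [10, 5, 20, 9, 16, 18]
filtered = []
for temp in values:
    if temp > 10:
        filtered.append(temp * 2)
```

Sum of doubled values > 10
`filtered` takes the values: [] → [40] → [40, 32] → [40, 32, 36]
So `sum(filtered)` = 108

Answer: 108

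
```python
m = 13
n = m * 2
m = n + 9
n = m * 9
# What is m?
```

Trace:
`m = 13` → m = 13
`n = m * 2` → n = 26
`m = n + 9` → m = 35
`n = m * 9` → n = 315
So m = 35

Answer: 35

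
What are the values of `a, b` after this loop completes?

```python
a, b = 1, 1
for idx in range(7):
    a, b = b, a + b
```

Fibonacci: after 7 iterations
`a, b` takes the values: (1, 1) → (1, 2) → (2, 3) → (3, 5) → (5, 8) → (8, 13) → (13, 21) → (21, 34)

Answer: 21, 34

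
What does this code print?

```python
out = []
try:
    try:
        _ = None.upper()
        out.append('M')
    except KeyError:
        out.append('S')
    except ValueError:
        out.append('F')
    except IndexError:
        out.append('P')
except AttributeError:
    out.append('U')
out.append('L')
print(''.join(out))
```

Execution trace: 'U' (outer except AttributeError) → 'L' (after the try/except). Output: UL

Answer: UL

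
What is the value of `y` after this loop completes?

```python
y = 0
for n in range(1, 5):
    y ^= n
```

XOR of 1 to 4
`y` takes the values: 0 → 1 → 3 → 0 → 4

Answer: 4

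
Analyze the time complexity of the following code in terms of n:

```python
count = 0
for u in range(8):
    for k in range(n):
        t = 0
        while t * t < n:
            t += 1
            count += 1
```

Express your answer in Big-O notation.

Each loop level contributes: 1 × n × √n. Multiplying the contributions gives O(n√n).

Answer: O(n√n)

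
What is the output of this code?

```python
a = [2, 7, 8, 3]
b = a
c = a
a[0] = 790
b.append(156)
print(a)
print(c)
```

Key concept: multiple aliases.
Step by step:
`a = [2, 7, 8, 3]` → a = [2, 7, 8, 3]
`b = a` → b = [2, 7, 8, 3] (same object as a)
`c = a` → c = [2, 7, 8, 3] (same object as a, b)
`a[0] = 790` → a = [790, 7, 8, 3] (same object as b, c); b = [790, 7, 8, 3] (same object as a, c); c = [790, 7, 8, 3] (same object as a, b)
`b.append(156)` → a = [790, 7, 8, 3, 156] (same object as b, c); b = [790, 7, 8, 3, 156] (same object as a, c); c = [790, 7, 8, 3, 156] (same object as a, b)
`print(a)` → prints [790, 7, 8, 3, 156]
`print(c)` → prints [790, 7, 8, 3, 156]

Answer:
[790, 7, 8, 3, 156]
[790, 7, 8, 3, 156]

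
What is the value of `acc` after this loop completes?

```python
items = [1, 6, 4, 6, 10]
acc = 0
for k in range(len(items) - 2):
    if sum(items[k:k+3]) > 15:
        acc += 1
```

Count windows with sum > 15
`acc` takes the values: 0 → 1 → 2

Answer: 2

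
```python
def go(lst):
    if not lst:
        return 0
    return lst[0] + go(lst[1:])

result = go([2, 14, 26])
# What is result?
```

2 + 14 + 26 + 0 = 42

Answer: 42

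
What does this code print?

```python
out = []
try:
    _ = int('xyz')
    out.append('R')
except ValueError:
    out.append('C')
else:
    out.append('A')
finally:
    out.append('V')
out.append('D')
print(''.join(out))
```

Execution trace: 'C' (except ValueError) → 'V' (finally) → 'D' (after the try/except). Output: CVD

Answer: CVD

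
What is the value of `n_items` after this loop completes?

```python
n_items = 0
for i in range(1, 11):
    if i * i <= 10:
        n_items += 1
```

Count numbers where i² ≤ 10
`n_items` takes the values: 0 → 1 → 2 → 3

Answer: 3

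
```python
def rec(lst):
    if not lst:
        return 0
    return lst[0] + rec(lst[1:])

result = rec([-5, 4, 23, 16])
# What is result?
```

(-5) + 4 + 23 + 16 + 0 = 38

Answer: 38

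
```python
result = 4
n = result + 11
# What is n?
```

Trace:
`result = 4` → result = 4
`n = result + 11` → n = 15
So n = 15

Answer: 15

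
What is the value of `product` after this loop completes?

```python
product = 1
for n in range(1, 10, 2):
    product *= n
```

Product of 1, 3, 5, ... up to 9
`product` takes the values: 1 → 3 → 15 → 105 → 945

Answer: 945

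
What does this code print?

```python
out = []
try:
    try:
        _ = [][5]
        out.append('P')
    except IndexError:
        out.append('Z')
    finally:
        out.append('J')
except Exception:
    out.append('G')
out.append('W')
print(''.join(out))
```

Execution trace: 'Z' (inner except IndexError) → 'J' (inner finally) → 'W' (after the try/except). Output: ZJW

Answer: ZJW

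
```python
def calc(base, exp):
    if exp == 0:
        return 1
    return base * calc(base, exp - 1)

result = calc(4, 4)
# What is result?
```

calc(4, 4) = 4 * 4 * 4 * 4 = 256

Answer: 256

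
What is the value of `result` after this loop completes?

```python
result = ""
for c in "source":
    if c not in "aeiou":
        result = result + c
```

Remove vowels from 'source'
`result` takes the values: "" → "s" → "sr" → "src"

Answer: "src"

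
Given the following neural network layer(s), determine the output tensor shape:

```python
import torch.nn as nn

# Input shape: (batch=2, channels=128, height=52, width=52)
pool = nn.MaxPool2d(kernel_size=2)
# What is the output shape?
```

Input: (2, 128, 52, 52) -> Output: (2, 128, 26, 26)

Answer: (2, 128, 26, 26)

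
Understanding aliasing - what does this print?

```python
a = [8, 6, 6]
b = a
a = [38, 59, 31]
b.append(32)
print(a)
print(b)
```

Key concept: rebinding vs mutation: a is rebound to a new list, b still points at the original.
Step by step:
`a = [8, 6, 6]` → a = [8, 6, 6]
`b = a` → b = [8, 6, 6] (same object as a)
`a = [38, 59, 31]` → a = [38, 59, 31]
`b.append(32)` → b = [8, 6, 6, 32]
`print(a)` → prints [38, 59, 31]
`print(b)` → prints [8, 6, 6, 32]

Answer:
[38, 59, 31]
[8, 6, 6, 32]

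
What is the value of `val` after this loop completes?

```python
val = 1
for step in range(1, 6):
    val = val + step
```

Start at 1, add 1 through 5
`val` takes the values: 1 → 2 → 4 → 7 → 11 → 16

Answer: 16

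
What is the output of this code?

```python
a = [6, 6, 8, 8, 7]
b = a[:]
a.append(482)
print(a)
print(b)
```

Key concept: slice [:] creates copy.
Step by step:
`a = [6, 6, 8, 8, 7]` → a = [6, 6, 8, 8, 7]
`b = a[:]` → b = [6, 6, 8, 8, 7]
`a.append(482)` → a = [6, 6, 8, 8, 7, 482]
`print(a)` → prints [6, 6, 8, 8, 7, 482]
`print(b)` → prints [6, 6, 8, 8, 7]

Answer:
[6, 6, 8, 8, 7, 482]
[6, 6, 8, 8, 7]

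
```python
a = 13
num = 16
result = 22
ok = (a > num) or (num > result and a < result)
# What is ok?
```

Trace:
`a = 13` → a = 13
`num = 16` → num = 16
`result = 22` → result = 22
`ok = (a > num) or (num > result and a < result)` → ok = False
So ok = False

Answer: False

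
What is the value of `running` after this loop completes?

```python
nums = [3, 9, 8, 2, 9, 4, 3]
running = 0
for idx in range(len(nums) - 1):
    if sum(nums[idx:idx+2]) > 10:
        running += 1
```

Count windows with sum > 10
`running` takes the values: 0 → 1 → 2 → 3 → 4

Answer: 4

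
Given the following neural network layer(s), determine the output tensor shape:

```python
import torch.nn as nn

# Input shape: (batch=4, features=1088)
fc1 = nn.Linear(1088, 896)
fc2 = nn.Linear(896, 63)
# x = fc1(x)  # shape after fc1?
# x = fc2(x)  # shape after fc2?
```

Input: (4, 1088) -> after fc1: (4, 896) -> Output: (4, 63)

Answer: (4, 63)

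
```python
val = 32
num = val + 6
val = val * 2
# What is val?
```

Trace:
`val = 32` → val = 32
`num = val + 6` → num = 38
`val = val * 2` → val = 64
So val = 64

Answer: 64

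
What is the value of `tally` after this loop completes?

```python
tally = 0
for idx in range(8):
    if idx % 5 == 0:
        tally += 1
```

Count numbers divisible by 5 in range(8)
`tally` takes the values: 0 → 1 → 2

Answer: 2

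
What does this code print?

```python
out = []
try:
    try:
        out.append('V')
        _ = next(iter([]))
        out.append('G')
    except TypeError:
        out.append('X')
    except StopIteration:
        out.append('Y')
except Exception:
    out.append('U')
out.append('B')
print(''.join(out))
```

Execution trace: 'V' (inner try body) → 'Y' (inner except StopIteration) → 'B' (after the try/except). Output: VYB

Answer: VYB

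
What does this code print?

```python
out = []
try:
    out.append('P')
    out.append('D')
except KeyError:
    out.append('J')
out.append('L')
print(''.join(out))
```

Execution trace: 'P' (try body) → 'D' (try body, no exception) → 'L' (after the try/except). Output: PDL

Answer: PDL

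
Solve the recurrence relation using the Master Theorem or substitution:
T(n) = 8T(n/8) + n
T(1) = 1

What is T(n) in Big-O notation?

By Master Theorem: a=8, b=8, f(n)=n. Since log_8(8) = 1 and f(n) = Θ(n^1), Case 2 applies. T(n) = O(n log n).

Answer: O(n log n)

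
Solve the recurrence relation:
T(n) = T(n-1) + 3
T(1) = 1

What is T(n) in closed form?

Unrolling: T(n) = T(1) + 3·(n-1) = 1 + 3(n-1) = 3n - 2.

Answer: T(n) = 3n - 2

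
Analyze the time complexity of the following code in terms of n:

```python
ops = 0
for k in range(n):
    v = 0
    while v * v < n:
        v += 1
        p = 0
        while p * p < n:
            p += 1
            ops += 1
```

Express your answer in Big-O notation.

Each loop level contributes: n × √n × √n. Multiplying the contributions gives O(n^2).

Answer: O(n^2)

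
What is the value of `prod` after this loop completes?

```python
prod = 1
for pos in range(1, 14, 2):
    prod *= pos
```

Product of 1, 3, 5, ... up to 13
`prod` takes the values: 1 → 3 → 15 → 105 → 945 → 10395 → 135135

Answer: 135135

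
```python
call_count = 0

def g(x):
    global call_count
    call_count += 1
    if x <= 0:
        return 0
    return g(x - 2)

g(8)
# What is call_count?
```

Linear recursion stepping by 2: 5 calls from x=8 down to ≤0.

Answer: 5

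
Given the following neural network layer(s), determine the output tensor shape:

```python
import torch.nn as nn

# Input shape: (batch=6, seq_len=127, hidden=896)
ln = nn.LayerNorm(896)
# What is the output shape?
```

Input: (6, 127, 896) -> Output: (6, 127, 896)

Answer: (6, 127, 896)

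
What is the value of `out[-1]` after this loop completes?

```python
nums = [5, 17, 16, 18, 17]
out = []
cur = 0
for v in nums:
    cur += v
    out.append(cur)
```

Cumulative sum ends at 73
`out` takes the values: [] → [5] → [5, 22] → [5, 22, 38] → [5, 22, 38, 56] → [5, 22, 38, 56, 73]
So `out[-1]` = 73

Answer: 73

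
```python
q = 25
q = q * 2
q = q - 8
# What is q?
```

Trace:
`q = 25` → q = 25
`q = q * 2` → q = 50
`q = q - 8` → q = 42
So q = 42

Answer: 42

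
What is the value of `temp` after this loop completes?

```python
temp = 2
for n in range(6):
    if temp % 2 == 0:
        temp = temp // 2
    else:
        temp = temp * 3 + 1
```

Collatz-style transformation from 2
`temp` takes the values: 2 → 1 → 4 → 2 → 1 → 4 → 2

Answer: 2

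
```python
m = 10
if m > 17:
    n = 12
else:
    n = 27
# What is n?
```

Trace:
`m = 10` → m = 10
`if m > 17: ...` → m > 17 is False, take else branch → n = 27
So n = 27

Answer: 27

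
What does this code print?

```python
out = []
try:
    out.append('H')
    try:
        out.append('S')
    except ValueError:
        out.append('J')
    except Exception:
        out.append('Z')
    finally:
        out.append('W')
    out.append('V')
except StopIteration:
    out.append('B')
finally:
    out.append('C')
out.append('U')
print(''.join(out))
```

Execution trace: 'H' (try body) → 'S' (inner try body, no exception) → 'W' (inner finally) → 'V' (try body, no exception) → 'C' (finally) → 'U' (after the try/except). Output: HSWVCU

Answer: HSWVCU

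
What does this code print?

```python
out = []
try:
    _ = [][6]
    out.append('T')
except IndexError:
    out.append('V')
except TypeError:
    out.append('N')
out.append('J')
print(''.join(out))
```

Execution trace: 'V' (except IndexError) → 'J' (after the try/except). Output: VJ

Answer: VJ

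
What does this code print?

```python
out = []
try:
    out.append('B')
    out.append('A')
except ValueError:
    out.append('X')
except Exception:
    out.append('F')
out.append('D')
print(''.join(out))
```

Execution trace: 'B' (try body) → 'A' (try body, no exception) → 'D' (after the try/except). Output: BAD

Answer: BAD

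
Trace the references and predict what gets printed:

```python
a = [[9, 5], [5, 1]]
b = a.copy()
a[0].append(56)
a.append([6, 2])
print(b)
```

Key concept: shallow copy with nested lists.
Step by step:
`a = [[9, 5], [5, 1]]` → a = [[9, 5], [5, 1]]
`b = a.copy()` → b = [[9, 5], [5, 1]]
`a[0].append(56)` → a = [[9, 5, 56], [5, 1]]; b = [[9, 5, 56], [5, 1]]
`a.append([6, 2])` → a = [[9, 5, 56], [5, 1], [6, 2]]
`print(b)` → prints [[9, 5, 56], [5, 1]]

Answer: [[9, 5, 56], [5, 1]]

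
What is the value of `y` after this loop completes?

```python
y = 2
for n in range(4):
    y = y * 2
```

Multiply by 2, 4 times: 2 * 2^4 = 32
`y` takes the values: 2 → 4 → 8 → 16 → 32

Answer: 32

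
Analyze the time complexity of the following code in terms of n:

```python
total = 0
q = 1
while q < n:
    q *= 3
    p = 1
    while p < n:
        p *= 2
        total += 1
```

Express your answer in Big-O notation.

Each loop level contributes: log n × log n. Multiplying the contributions gives O(log² n).

Answer: O(log² n)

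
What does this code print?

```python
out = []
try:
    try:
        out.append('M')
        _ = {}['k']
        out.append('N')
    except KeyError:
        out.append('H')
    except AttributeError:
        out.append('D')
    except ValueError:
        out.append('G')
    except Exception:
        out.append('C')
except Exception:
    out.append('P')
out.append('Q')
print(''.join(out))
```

Execution trace: 'M' (inner try body) → 'H' (inner except KeyError) → 'Q' (after the try/except). Output: MHQ

Answer: MHQ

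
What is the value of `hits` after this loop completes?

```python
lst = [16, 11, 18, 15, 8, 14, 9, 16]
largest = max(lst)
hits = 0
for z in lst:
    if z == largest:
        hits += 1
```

Count of max value 18 in [16, 11, 18, 15, 8, 14, 9, 16]
`hits` takes the values: 0 → 1

Answer: 1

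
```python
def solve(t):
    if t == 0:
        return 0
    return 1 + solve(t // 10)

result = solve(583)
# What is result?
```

Count of digits of 583: 3

Answer: 3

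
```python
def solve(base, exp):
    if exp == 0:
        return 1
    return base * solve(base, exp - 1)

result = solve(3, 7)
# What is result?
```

solve(3, 7) = 3 * 3 * 3 * 3 * 3 * 3 * 3 = 2187

Answer: 2187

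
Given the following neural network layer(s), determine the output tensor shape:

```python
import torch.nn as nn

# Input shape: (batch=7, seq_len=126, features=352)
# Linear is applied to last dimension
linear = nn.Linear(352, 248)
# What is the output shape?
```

Input: (7, 126, 352) -> Output: (7, 126, 248)

Answer: (7, 126, 248)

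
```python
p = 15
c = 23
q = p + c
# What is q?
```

Trace:
`p = 15` → p = 15
`c = 23` → c = 23
`q = p + c` → q = 38
So q = 38

Answer: 38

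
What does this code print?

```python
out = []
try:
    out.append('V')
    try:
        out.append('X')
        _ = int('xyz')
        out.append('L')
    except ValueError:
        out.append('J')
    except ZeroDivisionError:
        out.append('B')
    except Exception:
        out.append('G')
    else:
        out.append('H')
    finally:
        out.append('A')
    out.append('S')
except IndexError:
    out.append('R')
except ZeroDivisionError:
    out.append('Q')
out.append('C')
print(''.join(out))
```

Execution trace: 'V' (try body) → 'X' (inner try body) → 'J' (inner except ValueError) → 'A' (inner finally) → 'S' (try body, no exception) → 'C' (after the try/except). Output: VXJASC

Answer: VXJASC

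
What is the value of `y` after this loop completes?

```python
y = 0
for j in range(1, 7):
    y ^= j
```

XOR of 1 to 6
`y` takes the values: 0 → 1 → 3 → 0 → 4 → 1 → 7

Answer: 7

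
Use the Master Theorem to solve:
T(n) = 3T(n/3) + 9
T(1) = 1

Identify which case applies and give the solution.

a=3, b=3, f(n)=9. log_3(3) = 1. Since c=0 < 1, Case 1 applies: T(n) = Θ(n^log_b(a)) = O(n).

Answer: O(n) - Case 1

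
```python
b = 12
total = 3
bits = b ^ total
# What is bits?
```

Trace:
`b = 12` → b = 12
`total = 3` → total = 3
`bits = b ^ total` → bits = 15
So bits = 15

Answer: 15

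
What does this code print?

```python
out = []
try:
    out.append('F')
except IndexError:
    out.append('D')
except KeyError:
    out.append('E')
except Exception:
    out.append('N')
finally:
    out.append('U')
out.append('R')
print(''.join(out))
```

Execution trace: 'F' (try body, no exception) → 'U' (finally) → 'R' (after the try/except). Output: FUR

Answer: FUR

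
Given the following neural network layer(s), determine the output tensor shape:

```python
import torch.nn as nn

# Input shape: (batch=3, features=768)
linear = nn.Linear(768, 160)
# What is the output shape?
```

Input: (3, 768) -> Output: (3, 160)

Answer: (3, 160)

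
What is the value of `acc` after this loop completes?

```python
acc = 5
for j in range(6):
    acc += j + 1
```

Start at 5, add 1 to 6 = 26
`acc` takes the values: 5 → 6 → 8 → 11 → 15 → 20 → 26

Answer: 26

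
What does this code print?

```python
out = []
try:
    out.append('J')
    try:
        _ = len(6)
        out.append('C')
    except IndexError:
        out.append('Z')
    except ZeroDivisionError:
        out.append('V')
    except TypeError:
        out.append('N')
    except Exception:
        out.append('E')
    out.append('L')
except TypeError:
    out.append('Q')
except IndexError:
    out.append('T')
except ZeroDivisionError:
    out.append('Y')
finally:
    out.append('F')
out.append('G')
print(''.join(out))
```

Execution trace: 'J' (try body) → 'N' (inner except TypeError) → 'L' (try body, no exception) → 'F' (finally) → 'G' (after the try/except). Output: JNLFG

Answer: JNLFG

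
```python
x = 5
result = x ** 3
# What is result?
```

Trace:
`x = 5` → x = 5
`result = x ** 3` → result = 125
So result = 125

Answer: 125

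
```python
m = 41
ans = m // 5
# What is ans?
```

Trace:
`m = 41` → m = 41
`ans = m // 5` → ans = 8
So ans = 8

Answer: 8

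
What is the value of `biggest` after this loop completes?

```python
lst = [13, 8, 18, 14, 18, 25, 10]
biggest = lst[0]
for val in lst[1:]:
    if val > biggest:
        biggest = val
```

Maximum of [13, 8, 18, 14, 18, 25, 10]
`biggest` takes the values: 13 → 18 → 25

Answer: 25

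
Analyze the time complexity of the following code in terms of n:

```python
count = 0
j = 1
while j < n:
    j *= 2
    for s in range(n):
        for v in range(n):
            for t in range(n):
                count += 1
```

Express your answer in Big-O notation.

Each loop level contributes: log n × n × n × n. Multiplying the contributions gives O(n^3 log n).

Answer: O(n^3 log n)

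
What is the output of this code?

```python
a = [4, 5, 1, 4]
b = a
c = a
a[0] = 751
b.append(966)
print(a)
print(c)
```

Key concept: multiple aliases.
Step by step:
`a = [4, 5, 1, 4]` → a = [4, 5, 1, 4]
`b = a` → b = [4, 5, 1, 4] (same object as a)
`c = a` → c = [4, 5, 1, 4] (same object as a, b)
`a[0] = 751` → a = [751, 5, 1, 4] (same object as b, c); b = [751, 5, 1, 4] (same object as a, c); c = [751, 5, 1, 4] (same object as a, b)
`b.append(966)` → a = [751, 5, 1, 4, 966] (same object as b, c); b = [751, 5, 1, 4, 966] (same object as a, c); c = [751, 5, 1, 4, 966] (same object as a, b)
`print(a)` → prints [751, 5, 1, 4, 966]
`print(c)` → prints [751, 5, 1, 4, 966]

Answer:
[751, 5, 1, 4, 966]
[751, 5, 1, 4, 966]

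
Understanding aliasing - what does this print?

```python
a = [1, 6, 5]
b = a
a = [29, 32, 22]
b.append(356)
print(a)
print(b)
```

Key concept: rebinding vs mutation: a is rebound to a new list, b still points at the original.
Step by step:
`a = [1, 6, 5]` → a = [1, 6, 5]
`b = a` → b = [1, 6, 5] (same object as a)
`a = [29, 32, 22]` → a = [29, 32, 22]
`b.append(356)` → b = [1, 6, 5, 356]
`print(a)` → prints [29, 32, 22]
`print(b)` → prints [1, 6, 5, 356]

Answer:
[29, 32, 22]
[1, 6, 5, 356]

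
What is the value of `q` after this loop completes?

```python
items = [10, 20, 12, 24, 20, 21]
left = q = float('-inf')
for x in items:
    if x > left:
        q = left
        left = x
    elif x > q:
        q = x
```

Second largest (with repeats) in [10, 20, 12, 24, 20, 21]
`q` takes the values: -inf → 10 → 12 → 20 → 21

Answer: 21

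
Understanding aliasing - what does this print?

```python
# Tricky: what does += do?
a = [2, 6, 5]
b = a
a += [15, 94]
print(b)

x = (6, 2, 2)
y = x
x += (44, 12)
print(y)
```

Key concept: += behavior differs for mutable vs immutable.
Step by step:
`a = [2, 6, 5]` → a = [2, 6, 5]
`b = a` → b = [2, 6, 5] (same object as a)
`a += [15, 94]` → a = [2, 6, 5, 15, 94] (same object as b); b = [2, 6, 5, 15, 94] (same object as a)
`print(b)` → prints [2, 6, 5, 15, 94]
`x = (6, 2, 2)` → x = (6, 2, 2)
`y = x` → y = (6, 2, 2)
`x += (44, 12)` → x = (6, 2, 2, 44, 12)
`print(y)` → prints (6, 2, 2)

Answer:
[2, 6, 5, 15, 94]
(6, 2, 2)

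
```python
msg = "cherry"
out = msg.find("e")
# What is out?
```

Trace:
`msg = "cherry"` → msg = 'cherry'
`out = msg.find("e")` → out = 2
So out = 2

Answer: 2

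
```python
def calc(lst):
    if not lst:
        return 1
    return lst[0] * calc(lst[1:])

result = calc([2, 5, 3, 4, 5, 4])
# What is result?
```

Product over [2, 5, 3, 4, 5, 4] = 2 * 5 * 3 * 4 * 5 * 4 = 2400

Answer: 2400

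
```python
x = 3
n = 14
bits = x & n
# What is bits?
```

Trace:
`x = 3` → x = 3
`n = 14` → n = 14
`bits = x & n` → bits = 2
So bits = 2

Answer: 2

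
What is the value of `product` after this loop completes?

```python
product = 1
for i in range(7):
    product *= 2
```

2^7 = 128
`product` takes the values: 1 → 2 → 4 → 8 → 16 → 32 → 64 → 128

Answer: 128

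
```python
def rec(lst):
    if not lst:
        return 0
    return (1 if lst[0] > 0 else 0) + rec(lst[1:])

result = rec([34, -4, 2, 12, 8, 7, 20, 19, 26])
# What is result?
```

Count of positive elements in [34, -4, 2, 12, 8, 7, 20, 19, 26] = 8

Answer: 8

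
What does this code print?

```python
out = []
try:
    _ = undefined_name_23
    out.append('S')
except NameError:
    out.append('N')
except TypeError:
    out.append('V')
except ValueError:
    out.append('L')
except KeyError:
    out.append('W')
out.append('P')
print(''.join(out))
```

Execution trace: 'N' (except NameError) → 'P' (after the try/except). Output: NP

Answer: NP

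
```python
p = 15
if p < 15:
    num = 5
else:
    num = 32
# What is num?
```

Trace:
`p = 15` → p = 15
`if p < 15: ...` → p < 15 is False, take else branch → num = 32
So num = 32

Answer: 32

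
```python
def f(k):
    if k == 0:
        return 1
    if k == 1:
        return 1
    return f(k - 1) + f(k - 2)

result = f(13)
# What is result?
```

Build up from base cases: f(0)=1, f(1)=1, f(2)=2, f(3)=3, f(4)=5, f(5)=8, f(6)=13, ..., f(13)=377

Answer: 377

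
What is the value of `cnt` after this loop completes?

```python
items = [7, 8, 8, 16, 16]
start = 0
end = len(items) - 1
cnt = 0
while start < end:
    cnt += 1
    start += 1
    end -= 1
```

Iterations until pointers meet (list length 5)
`cnt` takes the values: 0 → 1 → 2

Answer: 2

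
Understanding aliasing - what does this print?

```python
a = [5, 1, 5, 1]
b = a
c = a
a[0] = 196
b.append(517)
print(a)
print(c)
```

Key concept: multiple aliases.
Step by step:
`a = [5, 1, 5, 1]` → a = [5, 1, 5, 1]
`b = a` → b = [5, 1, 5, 1] (same object as a)
`c = a` → c = [5, 1, 5, 1] (same object as a, b)
`a[0] = 196` → a = [196, 1, 5, 1] (same object as b, c); b = [196, 1, 5, 1] (same object as a, c); c = [196, 1, 5, 1] (same object as a, b)
`b.append(517)` → a = [196, 1, 5, 1, 517] (same object as b, c); b = [196, 1, 5, 1, 517] (same object as a, c); c = [196, 1, 5, 1, 517] (same object as a, b)
`print(a)` → prints [196, 1, 5, 1, 517]
`print(c)` → prints [196, 1, 5, 1, 517]

Answer:
[196, 1, 5, 1, 517]
[196, 1, 5, 1, 517]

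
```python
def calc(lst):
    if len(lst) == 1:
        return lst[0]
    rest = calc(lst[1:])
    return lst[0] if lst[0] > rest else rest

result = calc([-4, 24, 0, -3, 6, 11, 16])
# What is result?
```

Recursive max over [-4, 24, 0, -3, 6, 11, 16] = 24

Answer: 24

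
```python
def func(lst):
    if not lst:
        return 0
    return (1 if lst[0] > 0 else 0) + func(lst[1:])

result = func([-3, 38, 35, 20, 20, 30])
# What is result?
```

Count of positive elements in [-3, 38, 35, 20, 20, 30] = 5

Answer: 5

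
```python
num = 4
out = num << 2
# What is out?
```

Trace:
`num = 4` → num = 4
`out = num << 2` → out = 16
So out = 16

Answer: 16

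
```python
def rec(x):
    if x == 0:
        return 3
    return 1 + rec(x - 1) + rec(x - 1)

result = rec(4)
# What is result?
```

rec(x) = 1 + 2·rec(x-1), rec(0)=3. Closed form: (3+1)·2^4 - 1 = 63.

Answer: 63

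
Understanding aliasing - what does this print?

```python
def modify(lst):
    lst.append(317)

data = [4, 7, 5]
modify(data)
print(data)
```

Key concept: function modifies passed list.
Step by step:
`data = [4, 7, 5]` → data = [4, 7, 5]
`modify(data)` → data = [4, 7, 5, 317]
`print(data)` → prints [4, 7, 5, 317]

Answer: [4, 7, 5, 317]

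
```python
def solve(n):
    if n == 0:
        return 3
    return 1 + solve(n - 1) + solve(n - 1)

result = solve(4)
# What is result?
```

solve(n) = 1 + 2·solve(n-1), solve(0)=3. Closed form: (3+1)·2^4 - 1 = 63.

Answer: 63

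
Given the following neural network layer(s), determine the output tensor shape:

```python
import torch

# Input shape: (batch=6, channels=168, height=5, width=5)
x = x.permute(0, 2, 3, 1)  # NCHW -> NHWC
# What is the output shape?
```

Input: (6, 168, 5, 5) -> Output: (6, 5, 5, 168)

Answer: (6, 5, 5, 168)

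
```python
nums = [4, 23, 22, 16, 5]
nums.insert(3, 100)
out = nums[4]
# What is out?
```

Trace:
`nums = [4, 23, 22, 16, 5]` → nums = [4, 23, 22, 16, 5]
`nums.insert(3, 100)` → nums = [4, 23, 22, 100, 16, 5]
`out = nums[4]` → out = 16
So out = 16

Answer: 16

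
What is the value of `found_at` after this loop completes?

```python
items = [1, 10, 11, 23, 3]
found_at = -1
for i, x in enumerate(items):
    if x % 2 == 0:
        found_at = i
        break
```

First even number index in [1, 10, 11, 23, 3]
`found_at` takes the values: -1 → 1

Answer: 1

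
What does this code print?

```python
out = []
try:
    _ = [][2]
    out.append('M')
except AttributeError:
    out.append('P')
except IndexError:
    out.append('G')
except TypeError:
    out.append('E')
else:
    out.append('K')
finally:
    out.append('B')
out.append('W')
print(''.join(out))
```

Execution trace: 'G' (except IndexError) → 'B' (finally) → 'W' (after the try/except). Output: GBW

Answer: GBW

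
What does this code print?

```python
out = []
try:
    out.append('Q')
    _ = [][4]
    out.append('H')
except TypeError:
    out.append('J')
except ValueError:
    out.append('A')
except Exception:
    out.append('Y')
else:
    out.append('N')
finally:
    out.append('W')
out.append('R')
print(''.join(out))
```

Execution trace: 'Q' (try body) → 'Y' (except Exception) → 'W' (finally) → 'R' (after the try/except). Output: QYWR

Answer: QYWR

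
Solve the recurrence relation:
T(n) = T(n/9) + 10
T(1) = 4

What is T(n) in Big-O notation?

Each step divides n by 9 and adds 10. After log_9(n) steps we reach T(1)=4. So T(n) = 10·log_9(n) + 4 = O(log n).

Answer: O(log n)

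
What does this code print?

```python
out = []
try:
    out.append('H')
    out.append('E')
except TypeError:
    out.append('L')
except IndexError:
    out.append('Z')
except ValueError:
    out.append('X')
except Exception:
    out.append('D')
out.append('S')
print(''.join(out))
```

Execution trace: 'H' (try body) → 'E' (try body, no exception) → 'S' (after the try/except). Output: HES

Answer: HES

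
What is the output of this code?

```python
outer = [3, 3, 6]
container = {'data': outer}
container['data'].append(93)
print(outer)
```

Key concept: dict holds reference to list.
Step by step:
`outer = [3, 3, 6]` → outer = [3, 3, 6]
`container = {'data': outer}` → container = {'data': [3, 3, 6]}
`container['data'].append(93)` → outer = [3, 3, 6, 93]; container = {'data': [3, 3, 6, 93]}
`print(outer)` → prints [3, 3, 6, 93]

Answer: [3, 3, 6, 93]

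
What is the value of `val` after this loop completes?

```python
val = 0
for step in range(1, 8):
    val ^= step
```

XOR of 1 to 7
`val` takes the values: 0 → 1 → 3 → 0 → 4 → 1 → 7 → 0

Answer: 0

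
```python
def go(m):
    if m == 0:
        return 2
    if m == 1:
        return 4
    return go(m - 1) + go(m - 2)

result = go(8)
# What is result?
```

Build up from base cases: go(0)=2, go(1)=4, go(2)=6, go(3)=10, go(4)=16, go(5)=26, go(6)=42, ..., go(8)=110

Answer: 110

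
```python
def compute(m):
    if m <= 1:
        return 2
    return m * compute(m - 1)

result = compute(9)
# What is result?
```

compute(9) = 9 * 8 * 7 * 6 * 5 * 4 * 3 * 2 * 2 = 725760

Answer: 725760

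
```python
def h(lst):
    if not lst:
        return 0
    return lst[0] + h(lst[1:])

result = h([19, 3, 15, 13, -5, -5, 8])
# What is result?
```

19 + 3 + 15 + 13 + (-5) + (-5) + 8 + 0 = 48

Answer: 48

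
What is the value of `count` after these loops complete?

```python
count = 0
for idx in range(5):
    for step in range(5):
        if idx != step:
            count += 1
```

5² - 5 (exclude diagonal)
`count` takes the values: 0 → 1 → 2 → 3 → 4 → 5 → 6 → 7 → 8 → 9 → 10 → 11 → 12 → 13 → 14 → 15 → 16 → 17 → 18 → 19 → 20

Answer: 20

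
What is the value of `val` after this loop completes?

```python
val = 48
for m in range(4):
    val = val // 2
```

Halve 4 times: 48 // 2^4 = 3
`val` takes the values: 48 → 24 → 12 → 6 → 3

Answer: 3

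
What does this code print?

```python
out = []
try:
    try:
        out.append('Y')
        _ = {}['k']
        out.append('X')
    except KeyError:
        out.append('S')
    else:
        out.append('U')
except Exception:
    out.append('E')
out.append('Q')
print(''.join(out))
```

Execution trace: 'Y' (inner try body) → 'S' (inner except KeyError) → 'Q' (after the try/except). Output: YSQ

Answer: YSQ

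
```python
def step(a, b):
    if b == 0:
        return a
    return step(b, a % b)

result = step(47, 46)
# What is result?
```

step(47, 46) -> step(46, 1) -> step(1, 0) -> 1

Answer: 1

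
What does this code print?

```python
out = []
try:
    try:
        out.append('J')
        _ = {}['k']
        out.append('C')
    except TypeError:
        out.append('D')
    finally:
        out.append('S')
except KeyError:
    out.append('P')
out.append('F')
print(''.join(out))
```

Execution trace: 'J' (try body) → 'S' (finally) → 'P' (outer except KeyError) → 'F' (after the try/except). Output: JSPF

Answer: JSPF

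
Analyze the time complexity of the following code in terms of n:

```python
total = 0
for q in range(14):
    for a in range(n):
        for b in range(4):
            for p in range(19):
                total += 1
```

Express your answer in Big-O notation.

Each loop level contributes: 1 × n × 1 × 1. Multiplying the contributions gives O(n).

Answer: O(n)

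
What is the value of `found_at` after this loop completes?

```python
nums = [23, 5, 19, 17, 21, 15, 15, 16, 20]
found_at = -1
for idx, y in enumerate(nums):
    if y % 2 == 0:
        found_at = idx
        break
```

First even number index in [23, 5, 19, 17, 21, 15, 15, 16, 20]
`found_at` takes the values: -1 → 7

Answer: 7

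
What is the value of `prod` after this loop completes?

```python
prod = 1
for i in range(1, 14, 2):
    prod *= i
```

Product of 1, 3, 5, ... up to 13
`prod` takes the values: 1 → 3 → 15 → 105 → 945 → 10395 → 135135

Answer: 135135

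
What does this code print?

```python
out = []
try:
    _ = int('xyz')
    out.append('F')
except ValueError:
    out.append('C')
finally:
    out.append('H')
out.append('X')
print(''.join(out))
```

Execution trace: 'C' (except ValueError) → 'H' (finally) → 'X' (after the try/except). Output: CHX

Answer: CHX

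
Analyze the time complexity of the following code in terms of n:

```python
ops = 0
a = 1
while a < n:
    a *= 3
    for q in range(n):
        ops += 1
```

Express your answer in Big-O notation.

Each loop level contributes: log n × n. Multiplying the contributions gives O(n log n).

Answer: O(n log n)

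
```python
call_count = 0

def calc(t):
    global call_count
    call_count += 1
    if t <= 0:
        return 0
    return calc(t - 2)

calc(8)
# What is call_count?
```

Linear recursion stepping by 2: 5 calls from t=8 down to ≤0.

Answer: 5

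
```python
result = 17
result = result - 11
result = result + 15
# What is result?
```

Trace:
`result = 17` → result = 17
`result = result - 11` → result = 6
`result = result + 15` → result = 21
So result = 21

Answer: 21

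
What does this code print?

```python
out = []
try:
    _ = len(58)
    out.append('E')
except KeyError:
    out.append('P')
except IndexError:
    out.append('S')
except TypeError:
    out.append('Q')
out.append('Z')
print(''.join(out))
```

Execution trace: 'Q' (except TypeError) → 'Z' (after the try/except). Output: QZ

Answer: QZ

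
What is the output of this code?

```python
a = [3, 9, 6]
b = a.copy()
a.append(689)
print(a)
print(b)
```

Key concept: list.copy() creates independent copy.
Step by step:
`a = [3, 9, 6]` → a = [3, 9, 6]
`b = a.copy()` → b = [3, 9, 6]
`a.append(689)` → a = [3, 9, 6, 689]
`print(a)` → prints [3, 9, 6, 689]
`print(b)` → prints [3, 9, 6]

Answer:
[3, 9, 6, 689]
[3, 9, 6]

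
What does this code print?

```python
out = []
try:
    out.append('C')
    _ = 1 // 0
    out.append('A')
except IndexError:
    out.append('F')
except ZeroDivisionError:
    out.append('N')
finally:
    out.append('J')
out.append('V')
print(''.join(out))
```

Execution trace: 'C' (try body) → 'N' (except ZeroDivisionError) → 'J' (finally) → 'V' (after the try/except). Output: CNJV

Answer: CNJV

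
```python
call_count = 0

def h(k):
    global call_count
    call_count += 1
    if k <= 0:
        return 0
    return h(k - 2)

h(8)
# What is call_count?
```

Linear recursion stepping by 2: 5 calls from k=8 down to ≤0.

Answer: 5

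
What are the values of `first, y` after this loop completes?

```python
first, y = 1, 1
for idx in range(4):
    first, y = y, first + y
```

Fibonacci: after 4 iterations
`first, y` takes the values: (1, 1) → (1, 2) → (2, 3) → (3, 5) → (5, 8)

Answer: 5, 8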